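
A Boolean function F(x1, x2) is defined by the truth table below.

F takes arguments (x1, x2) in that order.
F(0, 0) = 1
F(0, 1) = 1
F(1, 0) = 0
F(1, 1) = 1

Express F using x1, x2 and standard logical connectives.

This is x1 → x2 (false only at 1,0).

F(x1, x2) = x1 IMPLIES x2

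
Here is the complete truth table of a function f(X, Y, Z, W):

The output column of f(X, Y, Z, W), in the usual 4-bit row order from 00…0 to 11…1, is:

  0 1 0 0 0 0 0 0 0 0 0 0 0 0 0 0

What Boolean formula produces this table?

f(X, Y, Z, W) = ((not X and not Y) and not Z) and W

f is 1 on exactly one input, (0,0,0,1), whose minterm is ¬X·¬Y·¬Z·W. So f is just that conjunction.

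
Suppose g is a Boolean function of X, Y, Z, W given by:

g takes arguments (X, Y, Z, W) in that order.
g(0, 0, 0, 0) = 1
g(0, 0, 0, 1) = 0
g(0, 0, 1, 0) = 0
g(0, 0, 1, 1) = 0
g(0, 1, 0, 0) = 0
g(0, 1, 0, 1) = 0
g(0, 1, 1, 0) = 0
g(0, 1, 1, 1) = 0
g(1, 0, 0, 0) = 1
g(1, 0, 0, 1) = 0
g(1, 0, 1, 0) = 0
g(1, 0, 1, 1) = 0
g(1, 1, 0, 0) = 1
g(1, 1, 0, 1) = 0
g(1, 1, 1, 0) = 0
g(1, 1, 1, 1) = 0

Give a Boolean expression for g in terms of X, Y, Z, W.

The 1-rows are (0,0,0,0), (1,0,0,0), (1,1,0,0). Each contributes one minterm — ¬X·¬Y·¬Z·¬W; X·¬Y·¬Z·¬W; X·Y·¬Z·¬W — and their disjunction is a sum-of-products form of g.

g(X, Y, Z, W) = ((((X' · Y') · Z') · W') + (((X · Y') · Z') · W')) + (((X · Y) · Z') · W')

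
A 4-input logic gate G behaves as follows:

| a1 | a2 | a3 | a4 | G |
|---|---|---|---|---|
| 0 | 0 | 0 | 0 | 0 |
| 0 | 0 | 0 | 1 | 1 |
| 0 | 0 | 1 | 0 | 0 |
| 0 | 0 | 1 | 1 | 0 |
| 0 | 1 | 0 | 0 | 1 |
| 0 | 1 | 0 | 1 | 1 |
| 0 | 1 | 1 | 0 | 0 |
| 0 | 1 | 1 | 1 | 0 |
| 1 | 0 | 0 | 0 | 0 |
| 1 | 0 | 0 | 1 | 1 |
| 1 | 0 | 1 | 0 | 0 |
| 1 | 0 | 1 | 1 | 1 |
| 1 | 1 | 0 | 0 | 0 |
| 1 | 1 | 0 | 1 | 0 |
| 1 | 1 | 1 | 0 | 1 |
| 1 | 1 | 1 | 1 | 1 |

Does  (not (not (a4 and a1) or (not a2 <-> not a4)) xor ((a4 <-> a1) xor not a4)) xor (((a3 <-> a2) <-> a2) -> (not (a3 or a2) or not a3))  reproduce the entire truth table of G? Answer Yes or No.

Check the formula against G row by row:
  a1=0, a2=0, a3=0, a4=0: formula gives 1, but G = 0 ✗
A single disagreement suffices: at (0,0,0,0) they differ, so the formula does not compute G.

No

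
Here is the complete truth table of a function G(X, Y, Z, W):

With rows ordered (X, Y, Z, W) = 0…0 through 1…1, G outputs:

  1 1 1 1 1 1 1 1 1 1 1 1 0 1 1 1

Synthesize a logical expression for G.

G is 0 on exactly one input, (1,1,0,0), whose minterm is X·Y·¬Z·¬W. So G is the negation of that single conjunction.

G(X, Y, Z, W) = NOT (((X AND Y) AND NOT Z) AND NOT W)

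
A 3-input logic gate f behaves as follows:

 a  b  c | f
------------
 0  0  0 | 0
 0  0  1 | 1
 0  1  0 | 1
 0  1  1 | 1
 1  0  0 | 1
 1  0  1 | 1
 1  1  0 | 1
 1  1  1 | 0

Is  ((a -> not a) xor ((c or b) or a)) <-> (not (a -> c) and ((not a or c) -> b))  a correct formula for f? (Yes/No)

Evaluate ((a -> not a) xor ((c or b) or a)) <-> (not (a -> c) and ((not a or c) -> b)) on each row and compare to f:
  a=0, b=0, c=0: formula gives 0, f = 0 ✓
  a=0, b=0, c=1: formula gives 1, f = 1 ✓
  a=0, b=1, c=0: formula gives 1, f = 1 ✓
  a=0, b=1, c=1: formula gives 1, f = 1 ✓
  a=1, b=0, c=0: formula gives 1, f = 1 ✓
  a=1, b=0, c=1: formula gives 0, but f = 1 ✗
Row (1,0,1) is a counterexample, so the formula is not equivalent to f.

No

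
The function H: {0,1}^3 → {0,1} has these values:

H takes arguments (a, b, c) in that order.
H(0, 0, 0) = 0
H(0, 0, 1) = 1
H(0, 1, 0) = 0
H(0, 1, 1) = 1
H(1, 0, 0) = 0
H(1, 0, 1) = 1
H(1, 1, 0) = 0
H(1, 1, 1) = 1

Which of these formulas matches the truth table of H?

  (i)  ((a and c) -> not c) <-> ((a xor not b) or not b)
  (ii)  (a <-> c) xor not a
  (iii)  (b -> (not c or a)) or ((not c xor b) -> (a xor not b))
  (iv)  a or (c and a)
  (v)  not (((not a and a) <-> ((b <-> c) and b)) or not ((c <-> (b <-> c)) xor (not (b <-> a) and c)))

ii

(i) fails at (0,0,0): the formula yields 1, H is 0.
(iii) fails at (0,0,0): the formula yields 1, H is 0.
(iv) fails at (0,0,1): the formula yields 0, H is 1.
(v) fails at (0,0,1): the formula yields 0, H is 1.
That leaves (ii). Evaluating it on every row reproduces the table of H exactly.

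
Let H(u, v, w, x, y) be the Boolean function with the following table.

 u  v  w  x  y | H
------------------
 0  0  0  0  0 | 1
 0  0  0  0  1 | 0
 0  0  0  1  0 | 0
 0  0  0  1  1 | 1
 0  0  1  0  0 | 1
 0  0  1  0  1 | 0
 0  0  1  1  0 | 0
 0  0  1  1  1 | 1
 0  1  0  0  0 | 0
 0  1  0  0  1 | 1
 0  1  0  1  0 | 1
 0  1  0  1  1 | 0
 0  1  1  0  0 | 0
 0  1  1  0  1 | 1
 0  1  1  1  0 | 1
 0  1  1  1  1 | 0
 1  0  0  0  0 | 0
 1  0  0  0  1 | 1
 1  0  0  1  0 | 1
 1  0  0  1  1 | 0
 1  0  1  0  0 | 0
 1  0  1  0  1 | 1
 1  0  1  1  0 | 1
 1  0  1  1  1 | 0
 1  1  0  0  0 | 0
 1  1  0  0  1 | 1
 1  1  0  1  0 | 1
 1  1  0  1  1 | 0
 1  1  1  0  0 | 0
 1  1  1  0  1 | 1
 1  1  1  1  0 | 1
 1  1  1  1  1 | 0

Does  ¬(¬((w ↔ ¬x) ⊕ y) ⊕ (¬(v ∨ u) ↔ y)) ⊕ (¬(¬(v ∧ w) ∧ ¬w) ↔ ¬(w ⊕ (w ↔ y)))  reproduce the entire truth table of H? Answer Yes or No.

Yes

Evaluate ¬(¬((w ↔ ¬x) ⊕ y) ⊕ (¬(v ∨ u) ↔ y)) ⊕ (¬(¬(v ∧ w) ∧ ¬w) ↔ ¬(w ⊕ (w ↔ y))) on each row and compare to H:
  u=0, v=0, w=0, x=0, y=0: formula gives 1, H = 1 ✓
  u=0, v=0, w=0, x=0, y=1: formula gives 0, H = 0 ✓
  u=0, v=0, w=0, x=1, y=0: formula gives 0, H = 0 ✓
  u=0, v=0, w=0, x=1, y=1: formula gives 1, H = 1 ✓
  … (the remaining 28 rows also agree.)
Every row agrees, so the formula is equivalent.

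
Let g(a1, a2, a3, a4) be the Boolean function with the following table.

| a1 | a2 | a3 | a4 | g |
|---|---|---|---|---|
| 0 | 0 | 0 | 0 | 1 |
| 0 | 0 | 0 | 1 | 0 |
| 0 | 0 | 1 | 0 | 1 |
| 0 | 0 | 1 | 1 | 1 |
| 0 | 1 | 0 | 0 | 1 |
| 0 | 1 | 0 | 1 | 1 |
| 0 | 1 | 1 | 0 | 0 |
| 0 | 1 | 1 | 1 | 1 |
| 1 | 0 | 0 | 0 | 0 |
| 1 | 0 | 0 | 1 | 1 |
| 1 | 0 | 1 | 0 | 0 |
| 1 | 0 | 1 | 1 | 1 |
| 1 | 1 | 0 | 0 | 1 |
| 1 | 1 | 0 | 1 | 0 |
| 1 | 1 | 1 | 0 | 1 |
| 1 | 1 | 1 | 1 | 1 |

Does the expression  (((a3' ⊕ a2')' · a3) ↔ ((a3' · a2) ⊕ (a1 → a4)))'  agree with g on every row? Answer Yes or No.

No

Test each input against both g and the formula:
  a1=0, a2=0, a3=0, a4=0: formula gives 1, g = 1 ✓
  a1=0, a2=0, a3=0, a4=1: formula gives 1, but g = 0 ✗
Since they disagree at (0,0,0,1), the expression is not a correct formula for g.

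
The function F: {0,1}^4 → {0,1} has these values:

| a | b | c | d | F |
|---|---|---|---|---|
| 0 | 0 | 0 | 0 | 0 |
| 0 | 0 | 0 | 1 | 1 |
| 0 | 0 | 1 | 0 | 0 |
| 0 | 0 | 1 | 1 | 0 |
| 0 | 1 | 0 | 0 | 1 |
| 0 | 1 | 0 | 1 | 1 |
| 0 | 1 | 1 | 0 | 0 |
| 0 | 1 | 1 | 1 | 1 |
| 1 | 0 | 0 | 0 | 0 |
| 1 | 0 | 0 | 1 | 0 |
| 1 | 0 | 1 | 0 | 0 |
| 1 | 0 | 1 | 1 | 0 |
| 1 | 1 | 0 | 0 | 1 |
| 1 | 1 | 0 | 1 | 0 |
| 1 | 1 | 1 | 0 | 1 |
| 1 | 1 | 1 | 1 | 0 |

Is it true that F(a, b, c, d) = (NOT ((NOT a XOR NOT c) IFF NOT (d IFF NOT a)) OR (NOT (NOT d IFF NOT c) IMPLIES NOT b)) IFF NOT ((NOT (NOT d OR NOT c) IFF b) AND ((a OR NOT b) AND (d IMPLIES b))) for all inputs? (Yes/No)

Test each input against both F and the formula:
  a=0, b=0, c=0, d=0: formula gives 0, F = 0 ✓
  a=0, b=0, c=0, d=1: formula gives 1, F = 1 ✓
  a=0, b=0, c=1, d=0: formula gives 0, F = 0 ✓
  a=0, b=0, c=1, d=1: formula gives 1, but F = 0 ✗
A single disagreement suffices: at (0,0,1,1) they differ, so the formula does not compute F.

No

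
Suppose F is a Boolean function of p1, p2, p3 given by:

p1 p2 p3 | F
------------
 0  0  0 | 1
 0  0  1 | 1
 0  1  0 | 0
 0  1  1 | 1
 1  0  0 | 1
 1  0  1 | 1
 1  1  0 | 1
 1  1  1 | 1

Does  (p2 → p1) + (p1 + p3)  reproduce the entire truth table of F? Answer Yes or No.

Yes

Check the formula against F row by row:
  p1=0, p2=0, p3=0: formula gives 1, F = 1 ✓
  p1=0, p2=0, p3=1: formula gives 1, F = 1 ✓
  p1=0, p2=1, p3=0: formula gives 0, F = 0 ✓
  p1=0, p2=1, p3=1: formula gives 1, F = 1 ✓
  p1=1, p2=0, p3=0: formula gives 1, F = 1 ✓
  …and likewise for the remaining 3 rows.
No disagreement on any input; they are logically equivalent.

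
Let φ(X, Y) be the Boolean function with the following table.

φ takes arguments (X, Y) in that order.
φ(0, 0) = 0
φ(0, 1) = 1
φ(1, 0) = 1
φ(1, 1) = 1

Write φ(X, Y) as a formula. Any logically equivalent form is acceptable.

The output is 1 whenever at least one input is 1 — the OR of all inputs.

φ(X, Y) = X + Y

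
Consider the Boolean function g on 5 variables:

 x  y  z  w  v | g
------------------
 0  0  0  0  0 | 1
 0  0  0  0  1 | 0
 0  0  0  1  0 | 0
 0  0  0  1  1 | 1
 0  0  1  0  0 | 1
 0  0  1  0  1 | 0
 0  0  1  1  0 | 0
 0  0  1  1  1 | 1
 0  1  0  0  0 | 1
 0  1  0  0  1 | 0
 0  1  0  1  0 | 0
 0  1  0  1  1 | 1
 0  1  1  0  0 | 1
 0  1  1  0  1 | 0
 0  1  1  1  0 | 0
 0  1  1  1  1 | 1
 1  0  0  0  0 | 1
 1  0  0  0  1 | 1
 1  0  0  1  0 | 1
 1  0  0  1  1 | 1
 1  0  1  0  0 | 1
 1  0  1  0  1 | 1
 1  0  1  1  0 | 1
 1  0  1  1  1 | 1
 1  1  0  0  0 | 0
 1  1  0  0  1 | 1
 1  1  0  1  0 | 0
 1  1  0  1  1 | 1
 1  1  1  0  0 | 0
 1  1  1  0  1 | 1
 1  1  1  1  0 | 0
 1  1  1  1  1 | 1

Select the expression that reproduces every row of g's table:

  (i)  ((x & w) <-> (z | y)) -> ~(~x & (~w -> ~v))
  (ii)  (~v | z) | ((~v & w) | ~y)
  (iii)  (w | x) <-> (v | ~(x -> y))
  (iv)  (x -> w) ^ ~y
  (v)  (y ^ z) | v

iii

(i) disagrees with g on (0,0,0,0,0) (formula → 0, table → 1); rule it out.
(ii) disagrees with g on (0,0,0,0,1) (formula → 1, table → 0); rule it out.
(iv) disagrees with g on (0,0,0,0,0) (formula → 0, table → 1); rule it out.
(v) disagrees with g on (0,0,0,0,0) (formula → 0, table → 1); rule it out.
Only (iii) survives; checking it on all 32 rows confirms it matches g.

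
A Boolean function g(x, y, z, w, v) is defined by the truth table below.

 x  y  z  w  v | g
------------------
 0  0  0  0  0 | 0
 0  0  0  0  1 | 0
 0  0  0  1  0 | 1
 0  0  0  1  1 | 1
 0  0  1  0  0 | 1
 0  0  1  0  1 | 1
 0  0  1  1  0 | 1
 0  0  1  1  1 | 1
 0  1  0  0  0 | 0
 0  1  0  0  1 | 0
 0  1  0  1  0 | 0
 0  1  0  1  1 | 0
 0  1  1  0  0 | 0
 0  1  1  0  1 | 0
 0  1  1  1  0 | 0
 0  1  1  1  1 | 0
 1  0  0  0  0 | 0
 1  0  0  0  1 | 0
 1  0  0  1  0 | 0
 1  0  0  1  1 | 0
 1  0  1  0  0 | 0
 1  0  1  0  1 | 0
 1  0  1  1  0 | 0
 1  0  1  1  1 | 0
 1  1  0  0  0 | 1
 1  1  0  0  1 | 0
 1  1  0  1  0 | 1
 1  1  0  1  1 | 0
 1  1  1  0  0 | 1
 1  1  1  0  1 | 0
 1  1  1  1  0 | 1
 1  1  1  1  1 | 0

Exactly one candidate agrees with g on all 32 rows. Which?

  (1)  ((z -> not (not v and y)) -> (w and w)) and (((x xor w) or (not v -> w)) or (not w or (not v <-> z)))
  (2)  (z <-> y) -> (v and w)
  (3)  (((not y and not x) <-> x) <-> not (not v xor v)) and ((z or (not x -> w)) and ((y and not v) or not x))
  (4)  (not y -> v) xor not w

3

(1): at (0,0,1,0,0) it gives 0, but g = 1 — eliminated.
(2): at (0,0,0,1,0) it gives 0, but g = 1 — eliminated.
(4): at (0,0,0,0,0) it gives 1, but g = 0 — eliminated.
(3) is the remaining candidate, and it agrees with g on all 32 inputs.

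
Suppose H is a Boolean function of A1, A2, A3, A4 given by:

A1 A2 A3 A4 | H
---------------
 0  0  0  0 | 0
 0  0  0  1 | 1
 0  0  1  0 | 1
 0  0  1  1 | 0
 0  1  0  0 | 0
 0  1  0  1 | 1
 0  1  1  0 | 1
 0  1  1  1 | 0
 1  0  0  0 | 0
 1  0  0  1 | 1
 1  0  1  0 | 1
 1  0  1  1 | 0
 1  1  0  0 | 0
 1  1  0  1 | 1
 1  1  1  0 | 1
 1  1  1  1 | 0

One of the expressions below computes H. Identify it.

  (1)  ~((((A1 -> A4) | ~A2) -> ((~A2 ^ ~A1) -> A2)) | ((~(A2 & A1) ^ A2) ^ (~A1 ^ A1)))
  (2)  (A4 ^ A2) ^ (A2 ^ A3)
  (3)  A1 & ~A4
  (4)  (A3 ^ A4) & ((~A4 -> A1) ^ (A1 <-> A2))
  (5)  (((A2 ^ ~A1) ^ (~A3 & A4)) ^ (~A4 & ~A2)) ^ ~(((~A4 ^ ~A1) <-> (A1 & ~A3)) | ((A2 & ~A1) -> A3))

2

(1) disagrees with H on (0,0,0,1) (formula → 0, table → 1); rule it out.
(3) disagrees with H on (0,0,0,1) (formula → 0, table → 1); rule it out.
(4) disagrees with H on (0,0,0,1) (formula → 0, table → 1); rule it out.
(5) disagrees with H on (0,0,0,1) (formula → 0, table → 1); rule it out.
Only (2) survives; checking it on all 16 rows confirms it matches H.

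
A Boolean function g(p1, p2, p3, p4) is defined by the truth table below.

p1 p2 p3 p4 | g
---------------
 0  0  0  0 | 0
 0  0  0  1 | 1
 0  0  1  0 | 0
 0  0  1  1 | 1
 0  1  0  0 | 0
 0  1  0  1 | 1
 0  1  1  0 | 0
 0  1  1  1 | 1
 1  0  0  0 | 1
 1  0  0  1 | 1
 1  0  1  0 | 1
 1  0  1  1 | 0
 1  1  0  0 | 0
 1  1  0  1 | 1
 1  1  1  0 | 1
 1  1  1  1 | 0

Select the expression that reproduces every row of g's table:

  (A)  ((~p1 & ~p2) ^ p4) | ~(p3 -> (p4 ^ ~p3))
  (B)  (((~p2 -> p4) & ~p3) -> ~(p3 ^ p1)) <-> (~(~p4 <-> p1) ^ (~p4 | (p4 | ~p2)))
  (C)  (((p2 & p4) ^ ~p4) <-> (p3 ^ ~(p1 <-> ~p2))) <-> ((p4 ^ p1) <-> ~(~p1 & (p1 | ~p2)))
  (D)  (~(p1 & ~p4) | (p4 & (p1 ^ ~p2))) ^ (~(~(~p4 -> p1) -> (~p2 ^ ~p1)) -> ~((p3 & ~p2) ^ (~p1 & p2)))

B

(A) fails at (0,0,0,0): the formula yields 1, g is 0.
(C) fails at (0,0,0,0): the formula yields 1, g is 0.
(D) fails at (0,0,0,1): the formula yields 0, g is 1.
That leaves (B). Evaluating it on every row reproduces the table of g exactly.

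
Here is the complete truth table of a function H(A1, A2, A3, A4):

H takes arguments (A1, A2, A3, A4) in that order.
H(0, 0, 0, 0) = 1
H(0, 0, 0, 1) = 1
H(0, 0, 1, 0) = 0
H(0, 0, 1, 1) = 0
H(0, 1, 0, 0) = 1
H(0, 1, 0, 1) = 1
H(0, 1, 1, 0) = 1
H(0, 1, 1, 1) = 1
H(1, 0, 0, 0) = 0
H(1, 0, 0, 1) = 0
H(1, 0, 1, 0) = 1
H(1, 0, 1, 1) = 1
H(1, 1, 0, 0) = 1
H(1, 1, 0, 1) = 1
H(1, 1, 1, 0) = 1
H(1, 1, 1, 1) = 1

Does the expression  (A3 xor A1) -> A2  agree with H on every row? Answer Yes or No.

Check the formula against H row by row:
  A1=0, A2=0, A3=0, A4=0: formula gives 1, H = 1 ✓
  A1=0, A2=0, A3=0, A4=1: formula gives 1, H = 1 ✓
  A1=0, A2=0, A3=1, A4=0: formula gives 0, H = 0 ✓
  A1=0, A2=0, A3=1, A4=1: formula gives 0, H = 0 ✓
  …and likewise for the remaining 12 rows.
All 16 rows match — the expression computes H exactly.

Yes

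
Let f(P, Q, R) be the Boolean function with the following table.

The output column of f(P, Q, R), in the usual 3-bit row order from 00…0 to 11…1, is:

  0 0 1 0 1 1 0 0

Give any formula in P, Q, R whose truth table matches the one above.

f(P, Q, R) = (((¬P ∧ Q) ∧ ¬R) ∨ ((P ∧ ¬Q) ∧ ¬R)) ∨ ((P ∧ ¬Q) ∧ R)

Collect the rows where f=1 — (0,1,0), (1,0,0), (1,0,1) — and write one minterm per row: ¬P·Q·¬R, P·¬Q·¬R, P·¬Q·R. Their union (logical OR) reproduces the table exactly.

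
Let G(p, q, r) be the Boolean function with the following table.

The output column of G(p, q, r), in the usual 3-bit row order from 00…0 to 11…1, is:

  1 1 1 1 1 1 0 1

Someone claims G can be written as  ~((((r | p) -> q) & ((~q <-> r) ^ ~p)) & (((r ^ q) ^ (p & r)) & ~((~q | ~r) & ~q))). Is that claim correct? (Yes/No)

Test each input against both G and the formula:
  p=0, q=0, r=0: formula gives 1, G = 1 ✓
  p=0, q=0, r=1: formula gives 1, G = 1 ✓
  p=0, q=1, r=0: formula gives 1, G = 1 ✓
  p=0, q=1, r=1: formula gives 1, G = 1 ✓
  p=1, q=0, r=0: formula gives 1, G = 1 ✓
  … (the remaining 3 rows also agree.)
Every row agrees, so the formula is equivalent.

Yes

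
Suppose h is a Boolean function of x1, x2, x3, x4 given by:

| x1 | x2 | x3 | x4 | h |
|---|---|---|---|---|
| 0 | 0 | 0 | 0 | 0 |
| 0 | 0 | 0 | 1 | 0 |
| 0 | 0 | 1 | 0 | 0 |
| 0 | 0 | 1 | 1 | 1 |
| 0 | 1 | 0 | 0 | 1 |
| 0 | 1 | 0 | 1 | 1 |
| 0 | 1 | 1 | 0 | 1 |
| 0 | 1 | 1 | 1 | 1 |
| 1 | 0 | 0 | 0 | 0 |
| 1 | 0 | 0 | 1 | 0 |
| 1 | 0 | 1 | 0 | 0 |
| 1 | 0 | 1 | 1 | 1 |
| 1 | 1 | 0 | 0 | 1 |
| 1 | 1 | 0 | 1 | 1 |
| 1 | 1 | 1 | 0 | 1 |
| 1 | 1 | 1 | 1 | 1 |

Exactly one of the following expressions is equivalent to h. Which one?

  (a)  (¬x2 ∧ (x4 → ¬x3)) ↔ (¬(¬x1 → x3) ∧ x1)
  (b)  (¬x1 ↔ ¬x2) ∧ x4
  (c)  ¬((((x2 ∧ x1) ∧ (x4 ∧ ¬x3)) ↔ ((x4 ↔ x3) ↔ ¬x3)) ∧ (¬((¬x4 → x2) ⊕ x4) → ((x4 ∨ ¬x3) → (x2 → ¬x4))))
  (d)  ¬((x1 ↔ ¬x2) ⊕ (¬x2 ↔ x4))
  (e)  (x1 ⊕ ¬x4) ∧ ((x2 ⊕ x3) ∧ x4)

(b) disagrees with h on (0,0,0,1) (formula → 1, table → 0); rule it out.
(c) disagrees with h on (0,0,0,0) (formula → 1, table → 0); rule it out.
(d) disagrees with h on (0,0,0,0) (formula → 1, table → 0); rule it out.
(e) disagrees with h on (0,0,1,1) (formula → 0, table → 1); rule it out.
That leaves (a). Evaluating it on every row reproduces the table of h exactly.

a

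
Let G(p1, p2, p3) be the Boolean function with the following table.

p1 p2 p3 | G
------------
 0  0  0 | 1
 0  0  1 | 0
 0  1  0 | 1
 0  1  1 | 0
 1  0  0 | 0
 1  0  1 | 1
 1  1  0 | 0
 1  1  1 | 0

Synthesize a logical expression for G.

Collect the rows where G=1 — (0,0,0), (0,1,0), (1,0,1) — and write one minterm per row: ¬p1·¬p2·¬p3, ¬p1·p2·¬p3, p1·¬p2·p3. Their union (logical OR) reproduces the table exactly.

G(p1, p2, p3) = (((¬p1 ∧ ¬p2) ∧ ¬p3) ∨ ((¬p1 ∧ p2) ∧ ¬p3)) ∨ ((p1 ∧ ¬p2) ∧ p3)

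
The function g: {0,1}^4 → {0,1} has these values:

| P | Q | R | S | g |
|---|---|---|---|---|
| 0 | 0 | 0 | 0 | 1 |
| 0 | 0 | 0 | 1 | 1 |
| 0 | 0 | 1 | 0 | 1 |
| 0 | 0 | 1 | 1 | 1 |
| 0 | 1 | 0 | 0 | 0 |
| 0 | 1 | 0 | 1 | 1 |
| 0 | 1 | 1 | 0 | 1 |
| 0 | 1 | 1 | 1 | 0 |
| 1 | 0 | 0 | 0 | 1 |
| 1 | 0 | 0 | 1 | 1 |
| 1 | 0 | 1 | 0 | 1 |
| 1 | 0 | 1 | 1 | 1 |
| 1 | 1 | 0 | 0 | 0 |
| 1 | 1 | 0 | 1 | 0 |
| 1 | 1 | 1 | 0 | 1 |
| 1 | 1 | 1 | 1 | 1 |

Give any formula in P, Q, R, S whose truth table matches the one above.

The 0-rows are (0,1,0,0), (0,1,1,1), (1,1,0,0), (1,1,0,1). Take each as a conjunction (¬P·Q·¬R·¬S, ¬P·Q·R·S, P·Q·¬R·¬S, P·Q·¬R·S), form their disjunction, and complement — that gives a formula that is 1 everywhere g is.

g(P, Q, R, S) = NOT ((((((NOT P AND Q) AND NOT R) AND NOT S) OR (((NOT P AND Q) AND R) AND S)) OR (((P AND Q) AND NOT R) AND NOT S)) OR (((P AND Q) AND NOT R) AND S))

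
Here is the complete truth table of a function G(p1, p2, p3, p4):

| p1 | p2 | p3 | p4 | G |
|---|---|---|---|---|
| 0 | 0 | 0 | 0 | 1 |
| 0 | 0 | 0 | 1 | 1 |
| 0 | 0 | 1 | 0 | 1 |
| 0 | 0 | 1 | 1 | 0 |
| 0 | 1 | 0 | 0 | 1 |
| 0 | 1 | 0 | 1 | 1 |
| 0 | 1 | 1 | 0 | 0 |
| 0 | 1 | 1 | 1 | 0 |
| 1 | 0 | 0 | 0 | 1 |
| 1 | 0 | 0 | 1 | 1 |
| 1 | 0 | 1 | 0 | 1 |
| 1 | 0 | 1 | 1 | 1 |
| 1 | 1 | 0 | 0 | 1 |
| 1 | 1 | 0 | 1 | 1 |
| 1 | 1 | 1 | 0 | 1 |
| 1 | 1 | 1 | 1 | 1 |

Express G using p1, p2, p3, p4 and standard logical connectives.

The 0-rows are (0,0,1,1), (0,1,1,0), (0,1,1,1). Take each as a conjunction (¬p1·¬p2·p3·p4, ¬p1·p2·p3·¬p4, ¬p1·p2·p3·p4), form their disjunction, and complement — that gives a formula that is 1 everywhere G is.

G(p1, p2, p3, p4) = ~(((((~p1 & ~p2) & p3) & p4) | (((~p1 & p2) & p3) & ~p4)) | (((~p1 & p2) & p3) & p4))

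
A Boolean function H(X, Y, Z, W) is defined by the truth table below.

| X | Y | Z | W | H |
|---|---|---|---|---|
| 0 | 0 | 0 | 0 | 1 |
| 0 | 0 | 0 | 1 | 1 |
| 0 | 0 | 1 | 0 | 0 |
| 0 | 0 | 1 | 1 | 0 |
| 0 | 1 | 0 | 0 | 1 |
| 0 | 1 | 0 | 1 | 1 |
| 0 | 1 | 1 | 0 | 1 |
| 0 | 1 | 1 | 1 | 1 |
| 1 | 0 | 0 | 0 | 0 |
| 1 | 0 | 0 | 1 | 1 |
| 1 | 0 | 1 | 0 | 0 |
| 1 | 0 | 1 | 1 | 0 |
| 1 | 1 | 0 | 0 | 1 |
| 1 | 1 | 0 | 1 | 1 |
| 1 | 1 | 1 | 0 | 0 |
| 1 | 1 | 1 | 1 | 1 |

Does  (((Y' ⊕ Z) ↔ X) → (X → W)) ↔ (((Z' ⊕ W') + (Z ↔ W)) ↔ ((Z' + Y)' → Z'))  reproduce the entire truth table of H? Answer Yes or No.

Yes

Check the formula against H row by row:
  X=0, Y=0, Z=0, W=0: formula gives 1, H = 1 ✓
  X=0, Y=0, Z=0, W=1: formula gives 1, H = 1 ✓
  X=0, Y=0, Z=1, W=0: formula gives 0, H = 0 ✓
  X=0, Y=0, Z=1, W=1: formula gives 0, H = 0 ✓
  … (the remaining 12 rows also agree.)
Every row agrees, so the formula is equivalent.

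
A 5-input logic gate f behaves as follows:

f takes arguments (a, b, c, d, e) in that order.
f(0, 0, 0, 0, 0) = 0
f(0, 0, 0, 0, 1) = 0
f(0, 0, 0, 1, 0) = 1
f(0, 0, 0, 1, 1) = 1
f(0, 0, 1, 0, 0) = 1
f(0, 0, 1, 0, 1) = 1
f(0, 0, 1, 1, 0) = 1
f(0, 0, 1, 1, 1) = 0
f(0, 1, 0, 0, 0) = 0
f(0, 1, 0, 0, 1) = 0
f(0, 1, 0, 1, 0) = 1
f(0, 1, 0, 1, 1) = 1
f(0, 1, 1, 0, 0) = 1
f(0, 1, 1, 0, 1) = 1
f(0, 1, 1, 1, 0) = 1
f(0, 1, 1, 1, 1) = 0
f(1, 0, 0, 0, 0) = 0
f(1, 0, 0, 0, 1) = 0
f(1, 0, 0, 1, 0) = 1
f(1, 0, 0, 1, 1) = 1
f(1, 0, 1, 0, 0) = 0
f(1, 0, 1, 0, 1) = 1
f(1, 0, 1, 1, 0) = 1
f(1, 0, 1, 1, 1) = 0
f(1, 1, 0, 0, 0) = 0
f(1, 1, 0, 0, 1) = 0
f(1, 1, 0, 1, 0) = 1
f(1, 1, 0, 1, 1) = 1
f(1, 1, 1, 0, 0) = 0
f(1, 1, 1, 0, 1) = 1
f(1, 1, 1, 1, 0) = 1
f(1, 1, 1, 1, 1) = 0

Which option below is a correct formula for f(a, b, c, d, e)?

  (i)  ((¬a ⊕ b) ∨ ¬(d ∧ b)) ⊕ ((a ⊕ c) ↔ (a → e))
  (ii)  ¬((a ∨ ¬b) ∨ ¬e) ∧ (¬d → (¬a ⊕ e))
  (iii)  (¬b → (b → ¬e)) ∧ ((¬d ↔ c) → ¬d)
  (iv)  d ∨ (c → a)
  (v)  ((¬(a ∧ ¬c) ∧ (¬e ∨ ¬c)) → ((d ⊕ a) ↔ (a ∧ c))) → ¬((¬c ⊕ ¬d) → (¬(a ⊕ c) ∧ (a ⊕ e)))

v

(i) fails at (0,0,0,0,0): the formula yields 1, f is 0.
(ii) fails at (0,0,0,1,0): the formula yields 0, f is 1.
(iii) fails at (0,0,0,0,0): the formula yields 1, f is 0.
(iv) fails at (0,0,0,0,0): the formula yields 1, f is 0.
Only (v) survives; checking it on all 32 rows confirms it matches f.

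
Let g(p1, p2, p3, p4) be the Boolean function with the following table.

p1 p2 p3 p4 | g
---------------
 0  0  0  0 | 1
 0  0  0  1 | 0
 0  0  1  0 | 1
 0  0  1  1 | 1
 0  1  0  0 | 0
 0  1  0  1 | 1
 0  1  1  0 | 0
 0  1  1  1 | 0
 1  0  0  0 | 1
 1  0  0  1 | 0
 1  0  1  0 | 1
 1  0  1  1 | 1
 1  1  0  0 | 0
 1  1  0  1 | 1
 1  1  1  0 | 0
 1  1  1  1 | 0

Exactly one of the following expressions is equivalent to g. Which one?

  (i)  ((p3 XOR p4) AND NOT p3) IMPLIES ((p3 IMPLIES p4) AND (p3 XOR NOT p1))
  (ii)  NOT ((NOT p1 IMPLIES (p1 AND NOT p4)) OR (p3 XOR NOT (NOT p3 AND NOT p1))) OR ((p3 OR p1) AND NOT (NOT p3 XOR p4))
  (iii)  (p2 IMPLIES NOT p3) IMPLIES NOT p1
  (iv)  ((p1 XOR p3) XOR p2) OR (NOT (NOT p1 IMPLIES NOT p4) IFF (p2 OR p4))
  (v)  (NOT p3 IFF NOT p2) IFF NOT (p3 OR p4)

(i) disagrees with g on (0,0,0,1) (formula → 1, table → 0); rule it out.
(ii) disagrees with g on (0,0,0,1) (formula → 1, table → 0); rule it out.
(iii) disagrees with g on (0,0,0,1) (formula → 1, table → 0); rule it out.
(iv) disagrees with g on (0,0,0,1) (formula → 1, table → 0); rule it out.
That leaves (v). Evaluating it on every row reproduces the table of g exactly.

v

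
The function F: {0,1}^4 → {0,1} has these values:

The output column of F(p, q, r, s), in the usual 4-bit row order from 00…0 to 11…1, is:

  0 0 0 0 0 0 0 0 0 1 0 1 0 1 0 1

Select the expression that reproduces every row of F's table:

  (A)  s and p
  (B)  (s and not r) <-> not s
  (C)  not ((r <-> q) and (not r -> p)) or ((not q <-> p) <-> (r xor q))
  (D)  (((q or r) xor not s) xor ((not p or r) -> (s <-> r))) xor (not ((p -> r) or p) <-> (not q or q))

A

(B): at (0,0,1,1) it gives 1, but F = 0 — eliminated.
(C): at (0,0,0,0) it gives 1, but F = 0 — eliminated.
(D): at (0,1,0,0) it gives 1, but F = 0 — eliminated.
(A) is the remaining candidate, and it agrees with F on all 16 inputs.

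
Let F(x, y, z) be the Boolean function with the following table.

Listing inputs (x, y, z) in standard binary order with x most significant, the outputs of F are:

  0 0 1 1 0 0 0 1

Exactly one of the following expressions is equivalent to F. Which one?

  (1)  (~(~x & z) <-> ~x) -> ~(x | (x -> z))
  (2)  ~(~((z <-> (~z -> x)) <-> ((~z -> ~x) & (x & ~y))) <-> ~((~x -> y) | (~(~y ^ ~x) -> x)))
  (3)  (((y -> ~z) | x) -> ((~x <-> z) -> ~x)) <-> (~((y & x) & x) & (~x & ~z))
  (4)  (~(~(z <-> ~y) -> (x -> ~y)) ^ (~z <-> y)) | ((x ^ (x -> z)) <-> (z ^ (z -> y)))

(1): at (0,0,1) it gives 1, but F = 0 — eliminated.
(3): at (0,0,0) it gives 1, but F = 0 — eliminated.
(4): at (0,0,0) it gives 1, but F = 0 — eliminated.
That leaves (2). Evaluating it on every row reproduces the table of F exactly.

2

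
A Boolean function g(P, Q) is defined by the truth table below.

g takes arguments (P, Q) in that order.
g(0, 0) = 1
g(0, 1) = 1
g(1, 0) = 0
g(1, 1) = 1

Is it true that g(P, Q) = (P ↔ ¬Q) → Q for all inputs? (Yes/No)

Yes

Test each input against both g and the formula:
  P=0, Q=0: formula gives 1, g = 1 ✓
  P=0, Q=1: formula gives 1, g = 1 ✓
  P=1, Q=0: formula gives 0, g = 0 ✓
  P=1, Q=1: formula gives 1, g = 1 ✓
Every row agrees, so the formula is equivalent.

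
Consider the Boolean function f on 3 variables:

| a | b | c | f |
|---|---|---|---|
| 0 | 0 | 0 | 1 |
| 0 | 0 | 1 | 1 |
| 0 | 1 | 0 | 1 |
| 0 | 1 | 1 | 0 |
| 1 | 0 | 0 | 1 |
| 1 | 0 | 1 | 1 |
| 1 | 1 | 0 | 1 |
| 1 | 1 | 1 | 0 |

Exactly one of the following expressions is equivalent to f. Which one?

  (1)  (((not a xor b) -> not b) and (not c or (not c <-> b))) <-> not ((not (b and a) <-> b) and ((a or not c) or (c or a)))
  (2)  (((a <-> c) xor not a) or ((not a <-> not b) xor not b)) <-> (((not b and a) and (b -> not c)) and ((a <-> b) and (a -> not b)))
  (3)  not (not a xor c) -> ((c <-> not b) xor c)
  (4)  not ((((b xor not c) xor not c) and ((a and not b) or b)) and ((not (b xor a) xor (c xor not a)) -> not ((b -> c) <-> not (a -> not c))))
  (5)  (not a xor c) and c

4

(1): at (0,1,0) it gives 0, but f = 1 — eliminated.
(2): at (0,0,1) it gives 0, but f = 1 — eliminated.
(3): at (0,0,1) it gives 0, but f = 1 — eliminated.
(5): at (0,0,0) it gives 0, but f = 1 — eliminated.
That leaves (4). Evaluating it on every row reproduces the table of f exactly.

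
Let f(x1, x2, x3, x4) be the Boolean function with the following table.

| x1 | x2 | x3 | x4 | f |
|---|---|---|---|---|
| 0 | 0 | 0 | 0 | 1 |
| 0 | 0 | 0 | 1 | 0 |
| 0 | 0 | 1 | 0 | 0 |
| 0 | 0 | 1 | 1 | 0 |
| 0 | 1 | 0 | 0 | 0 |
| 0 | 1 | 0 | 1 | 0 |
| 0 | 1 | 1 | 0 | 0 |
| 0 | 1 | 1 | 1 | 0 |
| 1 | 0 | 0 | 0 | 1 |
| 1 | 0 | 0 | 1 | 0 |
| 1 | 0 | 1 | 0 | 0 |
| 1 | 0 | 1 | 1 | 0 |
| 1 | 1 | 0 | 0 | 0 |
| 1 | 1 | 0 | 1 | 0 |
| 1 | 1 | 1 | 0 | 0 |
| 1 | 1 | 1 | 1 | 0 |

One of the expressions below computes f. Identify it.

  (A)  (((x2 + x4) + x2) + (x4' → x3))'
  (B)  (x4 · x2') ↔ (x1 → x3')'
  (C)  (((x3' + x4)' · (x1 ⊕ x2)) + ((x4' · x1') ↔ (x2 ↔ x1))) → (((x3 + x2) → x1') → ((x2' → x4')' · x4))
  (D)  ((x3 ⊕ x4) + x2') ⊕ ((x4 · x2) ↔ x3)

(B): at (0,0,1,0) it gives 1, but f = 0 — eliminated.
(C): at (0,0,0,0) it gives 0, but f = 1 — eliminated.
(D): at (0,0,0,0) it gives 0, but f = 1 — eliminated.
That leaves (A). Evaluating it on every row reproduces the table of f exactly.

A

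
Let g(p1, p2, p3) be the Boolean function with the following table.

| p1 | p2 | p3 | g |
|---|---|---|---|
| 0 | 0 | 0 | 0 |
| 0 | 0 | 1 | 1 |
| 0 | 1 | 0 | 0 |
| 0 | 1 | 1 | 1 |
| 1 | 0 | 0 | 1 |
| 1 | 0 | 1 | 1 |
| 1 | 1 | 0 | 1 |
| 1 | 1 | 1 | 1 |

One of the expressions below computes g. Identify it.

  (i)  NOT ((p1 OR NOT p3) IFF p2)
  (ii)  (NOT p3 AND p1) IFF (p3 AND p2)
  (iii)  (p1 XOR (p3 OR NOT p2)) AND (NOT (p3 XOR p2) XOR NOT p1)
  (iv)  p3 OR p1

iv

(i) disagrees with g on (0,0,0) (formula → 1, table → 0); rule it out.
(ii) disagrees with g on (0,0,0) (formula → 1, table → 0); rule it out.
(iii) disagrees with g on (0,1,1) (formula → 0, table → 1); rule it out.
(iv) is the remaining candidate, and it agrees with g on all 8 inputs.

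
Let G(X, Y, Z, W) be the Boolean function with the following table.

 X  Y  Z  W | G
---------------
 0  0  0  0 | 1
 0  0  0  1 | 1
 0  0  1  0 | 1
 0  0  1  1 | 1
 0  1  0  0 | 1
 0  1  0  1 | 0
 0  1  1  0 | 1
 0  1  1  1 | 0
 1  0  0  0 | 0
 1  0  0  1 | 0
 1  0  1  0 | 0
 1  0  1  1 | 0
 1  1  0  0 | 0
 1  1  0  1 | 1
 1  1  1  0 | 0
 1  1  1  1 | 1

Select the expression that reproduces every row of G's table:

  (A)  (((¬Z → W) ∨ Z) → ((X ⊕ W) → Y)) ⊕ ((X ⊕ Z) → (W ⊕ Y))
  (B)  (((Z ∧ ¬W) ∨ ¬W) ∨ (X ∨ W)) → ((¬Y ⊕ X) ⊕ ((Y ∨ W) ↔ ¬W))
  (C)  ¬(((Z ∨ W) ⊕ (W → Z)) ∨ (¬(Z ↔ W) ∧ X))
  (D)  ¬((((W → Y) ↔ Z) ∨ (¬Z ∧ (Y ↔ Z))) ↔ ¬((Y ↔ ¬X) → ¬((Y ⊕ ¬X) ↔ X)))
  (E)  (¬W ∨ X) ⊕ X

(A): at (0,0,0,0) it gives 0, but G = 1 — eliminated.
(C): at (0,0,0,0) it gives 0, but G = 1 — eliminated.
(D): at (0,0,1,1) it gives 0, but G = 1 — eliminated.
(E): at (0,0,0,1) it gives 0, but G = 1 — eliminated.
Only (B) survives; checking it on all 16 rows confirms it matches G.

B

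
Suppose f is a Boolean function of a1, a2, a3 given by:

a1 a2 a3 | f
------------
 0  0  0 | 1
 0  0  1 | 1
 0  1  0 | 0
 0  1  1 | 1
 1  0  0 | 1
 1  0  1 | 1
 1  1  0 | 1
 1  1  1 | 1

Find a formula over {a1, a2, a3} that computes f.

Only row (0,1,0) gives 0. So f is 1 everywhere except there — the complement of the minterm ¬a1·a2·¬a3.

f(a1, a2, a3) = ~((~a1 & a2) & ~a3)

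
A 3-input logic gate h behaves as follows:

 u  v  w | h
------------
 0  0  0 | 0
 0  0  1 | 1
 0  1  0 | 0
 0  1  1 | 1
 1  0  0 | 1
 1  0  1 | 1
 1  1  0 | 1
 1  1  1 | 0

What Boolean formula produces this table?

There are just 3 zero rows: (0,0,0), (0,1,0), (1,1,1). Their minterms are ¬u·¬v·¬w, ¬u·v·¬w, u·v·w; the OR of those covers precisely the 0-outputs, and negating it yields h.

h(u, v, w) = ¬((((¬u ∧ ¬v) ∧ ¬w) ∨ ((¬u ∧ v) ∧ ¬w)) ∨ ((u ∧ v) ∧ w))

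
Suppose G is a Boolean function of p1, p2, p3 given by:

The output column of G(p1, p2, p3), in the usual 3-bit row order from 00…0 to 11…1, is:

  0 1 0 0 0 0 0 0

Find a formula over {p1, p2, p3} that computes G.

G is 1 on exactly one input, (0,0,1), whose minterm is ¬p1·¬p2·p3. So G is just that conjunction.

G(p1, p2, p3) = (not p1 and not p2) and p3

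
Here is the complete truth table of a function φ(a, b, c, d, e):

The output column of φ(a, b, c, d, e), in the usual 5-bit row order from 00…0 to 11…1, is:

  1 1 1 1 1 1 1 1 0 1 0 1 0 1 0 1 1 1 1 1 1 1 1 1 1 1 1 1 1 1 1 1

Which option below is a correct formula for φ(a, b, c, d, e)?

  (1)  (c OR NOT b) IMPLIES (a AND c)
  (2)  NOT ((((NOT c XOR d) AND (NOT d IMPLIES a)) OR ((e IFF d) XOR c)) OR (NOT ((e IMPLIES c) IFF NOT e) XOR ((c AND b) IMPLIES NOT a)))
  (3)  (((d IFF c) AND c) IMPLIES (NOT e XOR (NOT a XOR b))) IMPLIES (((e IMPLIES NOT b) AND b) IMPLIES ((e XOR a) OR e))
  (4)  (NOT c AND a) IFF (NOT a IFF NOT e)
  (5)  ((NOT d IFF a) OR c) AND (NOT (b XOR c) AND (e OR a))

3

(1) fails at (0,0,0,0,0): the formula yields 0, φ is 1.
(2) fails at (0,0,0,0,0): the formula yields 0, φ is 1.
(4) fails at (0,0,0,0,0): the formula yields 0, φ is 1.
(5) fails at (0,0,0,0,0): the formula yields 0, φ is 1.
Only (3) survives; checking it on all 32 rows confirms it matches φ.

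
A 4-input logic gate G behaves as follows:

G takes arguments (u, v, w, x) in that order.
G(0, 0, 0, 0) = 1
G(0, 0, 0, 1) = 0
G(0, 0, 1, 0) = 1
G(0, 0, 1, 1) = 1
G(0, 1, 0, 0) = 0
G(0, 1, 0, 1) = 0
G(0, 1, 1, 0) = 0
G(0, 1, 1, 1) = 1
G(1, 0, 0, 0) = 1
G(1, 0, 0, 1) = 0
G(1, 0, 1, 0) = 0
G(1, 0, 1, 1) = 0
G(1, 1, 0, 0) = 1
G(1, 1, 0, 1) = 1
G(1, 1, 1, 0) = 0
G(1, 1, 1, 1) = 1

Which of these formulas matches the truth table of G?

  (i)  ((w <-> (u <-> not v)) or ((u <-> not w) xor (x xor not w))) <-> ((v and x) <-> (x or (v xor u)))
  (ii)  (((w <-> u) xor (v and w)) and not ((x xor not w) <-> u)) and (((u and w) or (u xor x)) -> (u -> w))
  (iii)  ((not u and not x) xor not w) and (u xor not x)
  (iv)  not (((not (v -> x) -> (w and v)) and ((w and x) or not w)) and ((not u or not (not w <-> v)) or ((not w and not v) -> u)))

(ii): at (0,0,1,0) it gives 0, but G = 1 — eliminated.
(iii): at (0,0,0,0) it gives 0, but G = 1 — eliminated.
(iv): at (0,0,0,0) it gives 0, but G = 1 — eliminated.
Only (i) survives; checking it on all 16 rows confirms it matches G.

i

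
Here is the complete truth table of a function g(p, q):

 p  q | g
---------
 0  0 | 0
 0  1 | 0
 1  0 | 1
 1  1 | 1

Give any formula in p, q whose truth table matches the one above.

The output simply equals p.

g(p, q) = p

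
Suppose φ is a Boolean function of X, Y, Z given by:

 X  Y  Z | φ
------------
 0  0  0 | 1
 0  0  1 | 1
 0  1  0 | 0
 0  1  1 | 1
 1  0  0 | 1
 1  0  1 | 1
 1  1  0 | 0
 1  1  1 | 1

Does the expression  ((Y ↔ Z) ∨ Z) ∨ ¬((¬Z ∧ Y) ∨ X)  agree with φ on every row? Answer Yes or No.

Yes

Test each input against both φ and the formula:
  X=0, Y=0, Z=0: formula gives 1, φ = 1 ✓
  X=0, Y=0, Z=1: formula gives 1, φ = 1 ✓
  X=0, Y=1, Z=0: formula gives 0, φ = 0 ✓
  X=0, Y=1, Z=1: formula gives 1, φ = 1 ✓
  X=1, Y=0, Z=0: formula gives 1, φ = 1 ✓
  …and likewise for the remaining 3 rows.
No disagreement on any input; they are logically equivalent.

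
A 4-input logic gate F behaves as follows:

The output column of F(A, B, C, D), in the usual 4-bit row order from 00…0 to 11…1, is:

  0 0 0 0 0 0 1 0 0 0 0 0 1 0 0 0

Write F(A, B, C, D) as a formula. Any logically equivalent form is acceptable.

F(A, B, C, D) = (((A' · B) · C) · D') + (((A · B) · C') · D')

F=1 on 2 inputs: (0,1,1,0), (1,1,0,0). Reading each as a conjunction of literals (¬A·B·C·¬D, A·B·¬C·¬D) and taking the OR gives the canonical DNF.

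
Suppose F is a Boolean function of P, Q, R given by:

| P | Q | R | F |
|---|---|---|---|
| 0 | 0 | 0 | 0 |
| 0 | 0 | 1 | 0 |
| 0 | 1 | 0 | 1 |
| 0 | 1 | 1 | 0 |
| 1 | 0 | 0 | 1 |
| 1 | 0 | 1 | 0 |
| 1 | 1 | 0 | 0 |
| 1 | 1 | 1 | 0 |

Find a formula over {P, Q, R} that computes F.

Collect the rows where F=1 — (0,1,0), (1,0,0) — and write one minterm per row: ¬P·Q·¬R, P·¬Q·¬R. Their union (logical OR) reproduces the table exactly.

F(P, Q, R) = ((~P & Q) & ~R) | ((P & ~Q) & ~R)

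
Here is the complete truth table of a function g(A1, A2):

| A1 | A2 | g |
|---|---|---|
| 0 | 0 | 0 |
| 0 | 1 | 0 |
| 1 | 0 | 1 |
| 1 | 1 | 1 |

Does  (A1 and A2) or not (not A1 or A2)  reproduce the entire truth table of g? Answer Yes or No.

Yes

Test each input against both g and the formula:
  A1=0, A2=0: formula gives 0, g = 0 ✓
  A1=0, A2=1: formula gives 0, g = 0 ✓
  A1=1, A2=0: formula gives 1, g = 1 ✓
  A1=1, A2=1: formula gives 1, g = 1 ✓
All 4 rows match — the expression computes g exactly.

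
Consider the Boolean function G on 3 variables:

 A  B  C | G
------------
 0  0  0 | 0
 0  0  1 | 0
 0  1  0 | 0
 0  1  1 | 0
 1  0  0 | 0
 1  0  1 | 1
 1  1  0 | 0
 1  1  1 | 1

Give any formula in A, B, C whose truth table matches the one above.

G=1 on 2 inputs: (1,0,1), (1,1,1). Reading each as a conjunction of literals (A·¬B·C, A·B·C) and taking the OR gives the canonical DNF.

G(A, B, C) = ((A ∧ ¬B) ∧ C) ∨ ((A ∧ B) ∧ C)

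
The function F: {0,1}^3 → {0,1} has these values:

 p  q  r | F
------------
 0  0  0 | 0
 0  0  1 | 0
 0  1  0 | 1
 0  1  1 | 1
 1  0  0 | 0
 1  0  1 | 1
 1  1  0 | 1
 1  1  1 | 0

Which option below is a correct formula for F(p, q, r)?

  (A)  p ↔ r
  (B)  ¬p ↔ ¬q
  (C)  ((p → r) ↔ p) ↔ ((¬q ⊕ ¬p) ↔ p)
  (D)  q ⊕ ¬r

C

(A) fails at (0,0,0): the formula yields 1, F is 0.
(B) fails at (0,0,0): the formula yields 1, F is 0.
(D) fails at (0,0,0): the formula yields 1, F is 0.
That leaves (C). Evaluating it on every row reproduces the table of F exactly.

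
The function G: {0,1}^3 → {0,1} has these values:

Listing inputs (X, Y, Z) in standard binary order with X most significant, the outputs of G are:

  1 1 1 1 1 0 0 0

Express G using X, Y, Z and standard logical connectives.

G(X, Y, Z) = ((((X · Y') · Z) + ((X · Y) · Z')) + ((X · Y) · Z))'

There are just 3 zero rows: (1,0,1), (1,1,0), (1,1,1). Their minterms are X·¬Y·Z, X·Y·¬Z, X·Y·Z; the OR of those covers precisely the 0-outputs, and negating it yields G.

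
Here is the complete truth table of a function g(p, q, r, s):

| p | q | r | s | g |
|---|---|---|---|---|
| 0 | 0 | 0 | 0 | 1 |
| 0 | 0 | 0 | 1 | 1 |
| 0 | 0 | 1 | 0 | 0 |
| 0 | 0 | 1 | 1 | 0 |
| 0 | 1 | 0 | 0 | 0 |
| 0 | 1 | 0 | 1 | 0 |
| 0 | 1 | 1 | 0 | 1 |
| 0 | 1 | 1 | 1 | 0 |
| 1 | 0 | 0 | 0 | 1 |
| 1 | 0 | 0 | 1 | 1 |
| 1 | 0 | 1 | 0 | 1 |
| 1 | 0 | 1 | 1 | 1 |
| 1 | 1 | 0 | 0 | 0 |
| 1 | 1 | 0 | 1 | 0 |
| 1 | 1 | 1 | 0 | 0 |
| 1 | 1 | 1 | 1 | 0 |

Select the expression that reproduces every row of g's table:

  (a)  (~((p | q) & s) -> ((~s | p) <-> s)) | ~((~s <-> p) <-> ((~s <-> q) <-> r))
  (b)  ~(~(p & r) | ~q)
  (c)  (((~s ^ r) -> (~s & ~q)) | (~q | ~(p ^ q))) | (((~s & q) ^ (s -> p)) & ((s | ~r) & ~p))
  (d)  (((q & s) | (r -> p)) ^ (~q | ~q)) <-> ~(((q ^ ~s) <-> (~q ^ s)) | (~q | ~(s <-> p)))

d

(a) disagrees with g on (0,1,0,1) (formula → 1, table → 0); rule it out.
(b) disagrees with g on (0,0,0,0) (formula → 0, table → 1); rule it out.
(c) disagrees with g on (0,0,1,0) (formula → 1, table → 0); rule it out.
(d) is the remaining candidate, and it agrees with g on all 16 inputs.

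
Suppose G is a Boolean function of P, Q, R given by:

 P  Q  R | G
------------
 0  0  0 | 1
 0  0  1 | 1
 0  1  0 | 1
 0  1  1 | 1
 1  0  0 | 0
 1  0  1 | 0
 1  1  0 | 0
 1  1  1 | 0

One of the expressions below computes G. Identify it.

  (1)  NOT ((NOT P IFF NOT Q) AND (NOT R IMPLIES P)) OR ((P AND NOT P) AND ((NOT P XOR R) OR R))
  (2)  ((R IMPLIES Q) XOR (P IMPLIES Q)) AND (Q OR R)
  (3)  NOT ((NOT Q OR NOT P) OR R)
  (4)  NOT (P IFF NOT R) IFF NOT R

4

(1): at (0,0,1) it gives 0, but G = 1 — eliminated.
(2): at (0,0,0) it gives 0, but G = 1 — eliminated.
(3): at (0,0,0) it gives 0, but G = 1 — eliminated.
That leaves (4). Evaluating it on every row reproduces the table of G exactly.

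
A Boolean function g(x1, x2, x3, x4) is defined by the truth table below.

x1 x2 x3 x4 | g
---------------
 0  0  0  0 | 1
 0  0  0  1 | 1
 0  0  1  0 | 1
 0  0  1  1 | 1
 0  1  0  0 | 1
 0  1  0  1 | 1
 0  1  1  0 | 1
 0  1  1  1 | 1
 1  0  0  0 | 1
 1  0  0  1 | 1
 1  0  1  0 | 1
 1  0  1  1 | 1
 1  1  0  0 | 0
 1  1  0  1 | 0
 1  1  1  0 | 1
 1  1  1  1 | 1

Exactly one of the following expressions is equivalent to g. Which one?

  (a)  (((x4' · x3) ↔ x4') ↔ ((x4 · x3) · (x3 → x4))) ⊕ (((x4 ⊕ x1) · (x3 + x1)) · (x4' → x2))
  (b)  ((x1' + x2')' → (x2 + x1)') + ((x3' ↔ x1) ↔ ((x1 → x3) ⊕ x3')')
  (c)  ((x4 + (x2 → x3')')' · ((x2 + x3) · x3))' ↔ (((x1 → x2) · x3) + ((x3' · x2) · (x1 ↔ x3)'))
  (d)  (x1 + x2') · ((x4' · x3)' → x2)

b

(a) disagrees with g on (0,0,0,1) (formula → 0, table → 1); rule it out.
(c) disagrees with g on (0,0,0,0) (formula → 0, table → 1); rule it out.
(d) disagrees with g on (0,0,0,0) (formula → 0, table → 1); rule it out.
That leaves (b). Evaluating it on every row reproduces the table of g exactly.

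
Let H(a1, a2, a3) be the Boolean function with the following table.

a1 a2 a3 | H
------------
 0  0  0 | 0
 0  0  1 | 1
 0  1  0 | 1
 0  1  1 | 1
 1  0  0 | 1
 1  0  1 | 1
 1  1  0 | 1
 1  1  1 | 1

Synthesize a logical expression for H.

H(a1, a2, a3) = (a1 | a2) | a3

The output is 1 whenever at least one input is 1 — the OR of all inputs.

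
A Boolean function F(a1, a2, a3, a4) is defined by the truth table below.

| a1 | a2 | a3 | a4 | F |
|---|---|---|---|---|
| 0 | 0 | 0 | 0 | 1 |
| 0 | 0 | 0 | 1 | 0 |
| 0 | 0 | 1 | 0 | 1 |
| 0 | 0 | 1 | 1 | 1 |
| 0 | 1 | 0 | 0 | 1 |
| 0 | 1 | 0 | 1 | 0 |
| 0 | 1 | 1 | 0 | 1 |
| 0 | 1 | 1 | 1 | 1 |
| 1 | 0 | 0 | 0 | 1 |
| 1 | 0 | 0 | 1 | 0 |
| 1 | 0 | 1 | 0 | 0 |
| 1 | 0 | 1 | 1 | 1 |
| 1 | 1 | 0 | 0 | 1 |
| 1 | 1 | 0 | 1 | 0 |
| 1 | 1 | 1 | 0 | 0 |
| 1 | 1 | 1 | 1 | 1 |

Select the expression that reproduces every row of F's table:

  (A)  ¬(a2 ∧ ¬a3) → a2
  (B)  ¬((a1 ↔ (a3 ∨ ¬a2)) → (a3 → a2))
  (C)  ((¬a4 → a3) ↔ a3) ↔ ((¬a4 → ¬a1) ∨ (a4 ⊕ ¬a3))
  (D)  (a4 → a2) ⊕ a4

C

(A) disagrees with F on (0,0,0,0) (formula → 0, table → 1); rule it out.
(B) disagrees with F on (0,0,0,0) (formula → 0, table → 1); rule it out.
(D) disagrees with F on (0,0,0,1) (formula → 1, table → 0); rule it out.
That leaves (C). Evaluating it on every row reproduces the table of F exactly.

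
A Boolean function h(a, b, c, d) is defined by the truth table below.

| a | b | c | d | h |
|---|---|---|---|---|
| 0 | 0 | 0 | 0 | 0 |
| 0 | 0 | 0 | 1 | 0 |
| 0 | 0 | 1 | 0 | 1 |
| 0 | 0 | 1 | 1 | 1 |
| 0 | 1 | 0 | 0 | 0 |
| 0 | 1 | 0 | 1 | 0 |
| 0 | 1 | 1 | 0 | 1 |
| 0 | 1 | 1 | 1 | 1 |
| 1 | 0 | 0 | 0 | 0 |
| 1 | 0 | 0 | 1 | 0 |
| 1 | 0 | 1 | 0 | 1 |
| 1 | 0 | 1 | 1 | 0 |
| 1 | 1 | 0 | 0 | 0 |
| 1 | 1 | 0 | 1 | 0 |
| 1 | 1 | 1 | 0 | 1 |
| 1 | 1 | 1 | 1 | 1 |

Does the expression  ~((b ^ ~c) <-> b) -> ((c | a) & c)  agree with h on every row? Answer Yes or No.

Check the formula against h row by row:
  a=0, b=0, c=0, d=0: formula gives 0, h = 0 ✓
  a=0, b=0, c=0, d=1: formula gives 0, h = 0 ✓
  a=0, b=0, c=1, d=0: formula gives 1, h = 1 ✓
  a=0, b=0, c=1, d=1: formula gives 1, h = 1 ✓
  …
  a=1, b=0, c=1, d=1: formula gives 1, but h = 0 ✗
Row (1,0,1,1) is a counterexample, so the formula is not equivalent to h.

No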